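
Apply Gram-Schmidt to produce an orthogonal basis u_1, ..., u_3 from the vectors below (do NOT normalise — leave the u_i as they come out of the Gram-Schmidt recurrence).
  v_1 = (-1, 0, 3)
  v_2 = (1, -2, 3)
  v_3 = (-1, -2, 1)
Orthogonal basis:
  u_1 = (-1, 0, 3)
  u_2 = (9/5, -2, 3/5)
  u_3 = (-24/19, -24/19, -8/19)

Apply the Gram-Schmidt recurrence
  u_1 = v_1
  u_i = v_i − Σ_{j<i} ((v_i · u_j) / (u_j · u_j)) · u_j.

Step by step this gives:
  u_1 = (-1, 0, 3)
  u_2 = (9/5, -2, 3/5)
  u_3 = (-24/19, -24/19, -8/19)

Orthogonality check:
  u_2 · u_1 = 0 (should be 0)
  u_3 · u_1 = 0 (should be 0)
  u_3 · u_2 = 0 (should be 0)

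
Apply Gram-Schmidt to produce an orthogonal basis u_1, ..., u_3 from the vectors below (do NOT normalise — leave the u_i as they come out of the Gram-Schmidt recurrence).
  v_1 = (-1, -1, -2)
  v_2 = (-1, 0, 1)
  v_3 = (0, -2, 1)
Orthogonal basis:
  u_1 = (-1, -1, -2)
  u_2 = (-7/6, -1/6, 2/3)
  u_3 = (7/11, -21/11, 7/11)

Apply the Gram-Schmidt recurrence
  u_1 = v_1
  u_i = v_i − Σ_{j<i} ((v_i · u_j) / (u_j · u_j)) · u_j.

Step by step this gives:
  u_1 = (-1, -1, -2)
  u_2 = (-7/6, -1/6, 2/3)
  u_3 = (7/11, -21/11, 7/11)

Orthogonality check:
  u_2 · u_1 = 0 (should be 0)
  u_3 · u_1 = 0 (should be 0)
  u_3 · u_2 = 0 (should be 0)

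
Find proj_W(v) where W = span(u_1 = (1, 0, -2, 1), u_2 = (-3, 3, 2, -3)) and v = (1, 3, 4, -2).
proj_W(v) = (-169/86, 45/43, 109/43, -169/86)

Set up U = [u_1 | ... | u_2] ∈ R^(4×2). The projector onto W = col(U) is P = U (U^T U)^(-1) U^T.
Compute U^T U =
  [6, -10]
  [-10, 31],
and U^T v = (-9, 20).
Solve U^T U · c = U^T v for the coefficients: c = (-79/86, 15/43). The projection is proj_W(v) = U c.
Check: (v - proj_W(v)) · u_1 = 0  (should be 0).
Check: (v - proj_W(v)) · u_2 = 0  (should be 0).
Result: proj_W(v) = (-169/86, 45/43, 109/43, -169/86).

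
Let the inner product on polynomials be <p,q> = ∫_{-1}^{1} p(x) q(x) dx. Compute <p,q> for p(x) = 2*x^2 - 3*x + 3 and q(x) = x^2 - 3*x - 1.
<p,q> = 22/15

Expand the product: p(x)·q(x) = 2*x^4 - 9*x^3 + 10*x^2 - 6*x - 3.
∫_{-1}^{1} of each monomial x^k gives [2/(k+1) if k even, 0 if k odd]. Integrating term-by-term (or equivalently evaluating the antiderivative F(x) = 2*x^5/5 - 9*x^4/4 + 10*x^3/3 - 3*x^2 - 3*x at the endpoints):
  F(1) − F(−1) = -271/60 − (-359/60) = 22/15.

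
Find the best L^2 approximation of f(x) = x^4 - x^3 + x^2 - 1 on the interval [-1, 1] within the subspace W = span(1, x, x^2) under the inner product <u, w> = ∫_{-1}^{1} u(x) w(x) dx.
g(x) = 13*x^2/7 - 3*x/5 - 38/35

The best approximation g ∈ W is the orthogonal projection of f onto W. Writing g = a_0 + a_1 x + a_2 x^2, the coefficients solve the normal equations G · a = b where
  G_{ij} = <φ_i, φ_j> and b_i = <f, φ_i>, with φ_0 = 1, φ_1 = x, φ_2 = x^2.
G =
  [2, 0, 2/3]
  [0, 2/3, 0]
  [2/3, 0, 2/5],
b = (-14/15, -2/5, 2/105).
Solving gives a_0 = -38/35, a_1 = -3/5, a_2 = 13/7, so
  g(x) = 13*x^2/7 - 3*x/5 - 38/35.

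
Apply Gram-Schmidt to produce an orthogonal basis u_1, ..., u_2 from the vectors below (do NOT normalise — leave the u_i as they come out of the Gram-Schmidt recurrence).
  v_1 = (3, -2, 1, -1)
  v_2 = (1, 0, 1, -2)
Orthogonal basis:
  u_1 = (3, -2, 1, -1)
  u_2 = (-1/5, 4/5, 3/5, -8/5)

Apply the Gram-Schmidt recurrence
  u_1 = v_1
  u_i = v_i − Σ_{j<i} ((v_i · u_j) / (u_j · u_j)) · u_j.

Step by step this gives:
  u_1 = (3, -2, 1, -1)
  u_2 = (-1/5, 4/5, 3/5, -8/5)

Orthogonality check:
  u_2 · u_1 = 0 (should be 0)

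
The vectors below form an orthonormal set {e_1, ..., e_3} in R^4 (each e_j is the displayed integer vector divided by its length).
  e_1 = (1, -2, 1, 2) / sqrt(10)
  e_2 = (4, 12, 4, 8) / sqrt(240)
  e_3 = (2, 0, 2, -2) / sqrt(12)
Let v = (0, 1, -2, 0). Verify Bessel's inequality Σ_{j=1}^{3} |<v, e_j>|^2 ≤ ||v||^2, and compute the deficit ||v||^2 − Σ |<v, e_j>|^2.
Σ |<v, e_j>|^2 = 3; ||v||^2 = 5; deficit = 2

Write each e_j = u_j / sqrt(<u_j, u_j>) where u_j is the displayed integer vector. Then <v, e_j> = <v, u_j> / sqrt(<u_j, u_j>), so |<v, e_j>|^2 = <v, u_j>^2 / <u_j, u_j>.
Coefficients: <v, e_1> = -4/sqrt(10), <v, e_2> = 4/sqrt(240), <v, e_3> = -4/sqrt(12).
Square and sum: Σ |<v, e_j>|^2 = 3.
Compute ||v||^2 = v·v = 5.
Deficit = 5 − 3 = 2 ≥ 0, confirming Bessel's inequality. (The deficit equals ||v − Σ <v,e_j> e_j||^2, the squared distance from v to span{e_j}.)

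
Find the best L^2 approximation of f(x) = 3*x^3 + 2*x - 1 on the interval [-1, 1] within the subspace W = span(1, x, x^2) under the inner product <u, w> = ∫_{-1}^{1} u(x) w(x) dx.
g(x) = 19*x/5 - 1

The best approximation g ∈ W is the orthogonal projection of f onto W. Writing g = a_0 + a_1 x + a_2 x^2, the coefficients solve the normal equations G · a = b where
  G_{ij} = <φ_i, φ_j> and b_i = <f, φ_i>, with φ_0 = 1, φ_1 = x, φ_2 = x^2.
G =
  [2, 0, 2/3]
  [0, 2/3, 0]
  [2/3, 0, 2/5],
b = (-2, 38/15, -2/3).
Solving gives a_0 = -1, a_1 = 19/5, a_2 = 0, so
  g(x) = 19*x/5 - 1.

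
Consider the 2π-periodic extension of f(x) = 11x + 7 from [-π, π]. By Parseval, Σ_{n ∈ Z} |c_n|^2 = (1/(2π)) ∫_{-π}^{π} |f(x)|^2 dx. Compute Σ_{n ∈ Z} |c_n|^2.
Σ |c_n|^2 = 121π^2/3 + 49

Expand and integrate term by term over [-π, π]:
  ∫ (11x)^2 dx = 121·(2π^3/3); ∫ 2·11·(7)·x dx = 0 (odd integrand); ∫ 7^2 dx = 49·2π.
So (1/(2π)) ∫_{-π}^{π} (11x + 7)^2 dx = 121π^2/3 + 49 = 121π^2/3 + 49.
Parseval ⇒ Σ |c_n|^2 = 121π^2/3 + 49.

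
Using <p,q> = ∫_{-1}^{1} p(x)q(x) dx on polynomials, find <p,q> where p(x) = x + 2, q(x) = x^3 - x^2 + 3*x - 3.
<p,q> = -164/15

Expand the product: p(x)·q(x) = x^4 + x^3 + x^2 + 3*x - 6.
∫_{-1}^{1} of each monomial x^k gives [2/(k+1) if k even, 0 if k odd]. Integrating term-by-term (or equivalently evaluating the antiderivative F(x) = x^5/5 + x^4/4 + x^3/3 + 3*x^2/2 - 6*x at the endpoints):
  F(1) − F(−1) = -223/60 − (433/60) = -164/15.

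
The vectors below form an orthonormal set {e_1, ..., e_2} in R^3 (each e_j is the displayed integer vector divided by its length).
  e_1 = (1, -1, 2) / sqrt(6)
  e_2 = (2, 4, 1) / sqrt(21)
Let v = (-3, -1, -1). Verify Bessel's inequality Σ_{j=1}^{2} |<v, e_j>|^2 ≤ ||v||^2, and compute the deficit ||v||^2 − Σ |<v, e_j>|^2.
Σ |<v, e_j>|^2 = 59/7; ||v||^2 = 11; deficit = 18/7

Write each e_j = u_j / sqrt(<u_j, u_j>) where u_j is the displayed integer vector. Then <v, e_j> = <v, u_j> / sqrt(<u_j, u_j>), so |<v, e_j>|^2 = <v, u_j>^2 / <u_j, u_j>.
Coefficients: <v, e_1> = -4/sqrt(6), <v, e_2> = -11/sqrt(21).
Square and sum: Σ |<v, e_j>|^2 = 59/7.
Compute ||v||^2 = v·v = 11.
Deficit = 11 − 59/7 = 18/7 ≥ 0, confirming Bessel's inequality. (The deficit equals ||v − Σ <v,e_j> e_j||^2, the squared distance from v to span{e_j}.)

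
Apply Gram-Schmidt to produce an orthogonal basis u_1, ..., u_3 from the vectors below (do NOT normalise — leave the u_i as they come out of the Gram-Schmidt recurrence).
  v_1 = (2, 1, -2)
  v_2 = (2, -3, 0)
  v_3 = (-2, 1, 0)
Orthogonal basis:
  u_1 = (2, 1, -2)
  u_2 = (16/9, -28/9, 2/9)
  u_3 = (-12/29, -8/29, -16/29)

Apply the Gram-Schmidt recurrence
  u_1 = v_1
  u_i = v_i − Σ_{j<i} ((v_i · u_j) / (u_j · u_j)) · u_j.

Step by step this gives:
  u_1 = (2, 1, -2)
  u_2 = (16/9, -28/9, 2/9)
  u_3 = (-12/29, -8/29, -16/29)

Orthogonality check:
  u_2 · u_1 = 0 (should be 0)
  u_3 · u_1 = 0 (should be 0)
  u_3 · u_2 = 0 (should be 0)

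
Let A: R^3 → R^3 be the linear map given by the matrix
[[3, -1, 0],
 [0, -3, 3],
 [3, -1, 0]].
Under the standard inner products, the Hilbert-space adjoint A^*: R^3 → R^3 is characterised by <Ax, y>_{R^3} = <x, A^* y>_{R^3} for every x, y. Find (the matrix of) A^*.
A^* = A^T =
[[3, 0, 3],
 [-1, -3, -1],
 [0, 3, 0]]

For real matrices with standard dot products, the defining identity <Ax, y> = <x, A^* y> gives (Ax)^T y = x^T (A^*) y, i.e. x^T A^T y = x^T (A^*) y. Since this holds for all x, y, we must have A^* = A^T. Therefore
A^* =
[[3, 0, 3],
 [-1, -3, -1],
 [0, 3, 0]].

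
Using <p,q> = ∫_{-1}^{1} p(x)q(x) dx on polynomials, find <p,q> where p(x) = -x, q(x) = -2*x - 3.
<p,q> = 4/3

Expand the product: p(x)·q(x) = 2*x^2 + 3*x.
∫_{-1}^{1} of each monomial x^k gives [2/(k+1) if k even, 0 if k odd]. Integrating term-by-term (or equivalently evaluating the antiderivative F(x) = 2*x^3/3 + 3*x^2/2 at the endpoints):
  F(1) − F(−1) = 13/6 − (5/6) = 4/3.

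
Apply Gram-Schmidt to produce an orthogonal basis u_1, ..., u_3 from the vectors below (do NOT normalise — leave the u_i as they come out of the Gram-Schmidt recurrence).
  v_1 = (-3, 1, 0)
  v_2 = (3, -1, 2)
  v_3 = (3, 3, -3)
Orthogonal basis:
  u_1 = (-3, 1, 0)
  u_2 = (0, 0, 2)
  u_3 = (6/5, 18/5, 0)

Apply the Gram-Schmidt recurrence
  u_1 = v_1
  u_i = v_i − Σ_{j<i} ((v_i · u_j) / (u_j · u_j)) · u_j.

Step by step this gives:
  u_1 = (-3, 1, 0)
  u_2 = (0, 0, 2)
  u_3 = (6/5, 18/5, 0)

Orthogonality check:
  u_2 · u_1 = 0 (should be 0)
  u_3 · u_1 = 0 (should be 0)
  u_3 · u_2 = 0 (should be 0)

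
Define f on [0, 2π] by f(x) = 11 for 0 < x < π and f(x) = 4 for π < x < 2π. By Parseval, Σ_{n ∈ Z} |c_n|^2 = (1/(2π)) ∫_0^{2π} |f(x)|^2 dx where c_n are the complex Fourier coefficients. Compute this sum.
Σ |c_n|^2 = 137/2

Parseval equates the L^2 energy of f (normalised by 1/(2π)) with the ℓ^2 sum of its Fourier coefficients: (1/(2π)) ∫_0^{2π} |f|^2 = Σ |c_n|^2.
Compute the left side: (1/(2π)) [∫_0^π 11^2 dx + ∫_π^{2π} 4^2 dx] = (1/(2π)) · (121π + 16π) = (121 + 16)/2 = 137/2.
So Σ_{n ∈ Z} |c_n|^2 = 137/2.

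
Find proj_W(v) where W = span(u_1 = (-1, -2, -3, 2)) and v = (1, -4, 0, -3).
proj_W(v) = (-1/18, -1/9, -1/6, 1/9)

Set up U = [u_1 | ... | u_1] ∈ R^(4×1). The projector onto W = col(U) is P = U (U^T U)^(-1) U^T.
Compute U^T U =
  [18],
and U^T v = (1).
Solve U^T U · c = U^T v for the coefficients: c = (1/18). The projection is proj_W(v) = U c.
Check: (v - proj_W(v)) · u_1 = 0  (should be 0).
Result: proj_W(v) = (-1/18, -1/9, -1/6, 1/9).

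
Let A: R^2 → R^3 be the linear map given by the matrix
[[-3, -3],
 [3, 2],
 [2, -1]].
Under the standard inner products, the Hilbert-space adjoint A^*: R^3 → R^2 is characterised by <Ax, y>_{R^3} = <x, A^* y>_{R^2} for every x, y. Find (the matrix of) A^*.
A^* = A^T =
[[-3, 3, 2],
 [-3, 2, -1]]

For real matrices with standard dot products, the defining identity <Ax, y> = <x, A^* y> gives (Ax)^T y = x^T (A^*) y, i.e. x^T A^T y = x^T (A^*) y. Since this holds for all x, y, we must have A^* = A^T. Therefore
A^* =
[[-3, 3, 2],
 [-3, 2, -1]].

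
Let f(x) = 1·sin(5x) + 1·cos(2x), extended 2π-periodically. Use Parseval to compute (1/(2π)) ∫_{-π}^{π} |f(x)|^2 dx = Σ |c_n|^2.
Σ |c_n|^2 = 1

Expand |f|^2 and use orthogonality of {sin(nx), cos(mx)} on [-π, π]:
  ∫_{-π}^{π} sin(nx)^2 dx = π, ∫ cos(mx)^2 dx = π, and cross terms integrate to 0.
So ∫_{-π}^{π} f(x)^2 dx = 1^2 · π + 1^2 · π = (1 + 1)π.
Divide by 2π: (1 + 1)/2 = 1.
By Parseval, this equals Σ |c_n|^2.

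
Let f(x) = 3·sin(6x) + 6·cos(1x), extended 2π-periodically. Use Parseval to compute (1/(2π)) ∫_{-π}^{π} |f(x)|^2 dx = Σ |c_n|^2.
Σ |c_n|^2 = 45/2

Expand |f|^2 and use orthogonality of {sin(nx), cos(mx)} on [-π, π]:
  ∫_{-π}^{π} sin(nx)^2 dx = π, ∫ cos(mx)^2 dx = π, and cross terms integrate to 0.
So ∫_{-π}^{π} f(x)^2 dx = 3^2 · π + 6^2 · π = (9 + 36)π.
Divide by 2π: (9 + 36)/2 = 45/2.
By Parseval, this equals Σ |c_n|^2.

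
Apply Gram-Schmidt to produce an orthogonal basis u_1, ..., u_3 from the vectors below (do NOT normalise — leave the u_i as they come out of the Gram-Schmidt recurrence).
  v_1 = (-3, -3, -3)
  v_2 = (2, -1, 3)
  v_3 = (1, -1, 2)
Orthogonal basis:
  u_1 = (-3, -3, -3)
  u_2 = (2/3, -7/3, 5/3)
  u_3 = (-2/13, 1/26, 3/26)

Apply the Gram-Schmidt recurrence
  u_1 = v_1
  u_i = v_i − Σ_{j<i} ((v_i · u_j) / (u_j · u_j)) · u_j.

Step by step this gives:
  u_1 = (-3, -3, -3)
  u_2 = (2/3, -7/3, 5/3)
  u_3 = (-2/13, 1/26, 3/26)

Orthogonality check:
  u_2 · u_1 = 0 (should be 0)
  u_3 · u_1 = 0 (should be 0)
  u_3 · u_2 = 0 (should be 0)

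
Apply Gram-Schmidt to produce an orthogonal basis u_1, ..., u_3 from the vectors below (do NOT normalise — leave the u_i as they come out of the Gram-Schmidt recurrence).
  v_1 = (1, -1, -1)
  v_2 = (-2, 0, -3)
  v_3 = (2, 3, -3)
Orthogonal basis:
  u_1 = (1, -1, -1)
  u_2 = (-7/3, 1/3, -8/3)
  u_3 = (81/38, 135/38, -27/19)

Apply the Gram-Schmidt recurrence
  u_1 = v_1
  u_i = v_i − Σ_{j<i} ((v_i · u_j) / (u_j · u_j)) · u_j.

Step by step this gives:
  u_1 = (1, -1, -1)
  u_2 = (-7/3, 1/3, -8/3)
  u_3 = (81/38, 135/38, -27/19)

Orthogonality check:
  u_2 · u_1 = 0 (should be 0)
  u_3 · u_1 = 0 (should be 0)
  u_3 · u_2 = 0 (should be 0)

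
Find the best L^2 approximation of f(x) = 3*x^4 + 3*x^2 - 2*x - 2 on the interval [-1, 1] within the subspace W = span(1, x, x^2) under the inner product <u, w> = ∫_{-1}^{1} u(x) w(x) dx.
g(x) = 39*x^2/7 - 2*x - 79/35

The best approximation g ∈ W is the orthogonal projection of f onto W. Writing g = a_0 + a_1 x + a_2 x^2, the coefficients solve the normal equations G · a = b where
  G_{ij} = <φ_i, φ_j> and b_i = <f, φ_i>, with φ_0 = 1, φ_1 = x, φ_2 = x^2.
G =
  [2, 0, 2/3]
  [0, 2/3, 0]
  [2/3, 0, 2/5],
b = (-4/5, -4/3, 76/105).
Solving gives a_0 = -79/35, a_1 = -2, a_2 = 39/7, so
  g(x) = 39*x^2/7 - 2*x - 79/35.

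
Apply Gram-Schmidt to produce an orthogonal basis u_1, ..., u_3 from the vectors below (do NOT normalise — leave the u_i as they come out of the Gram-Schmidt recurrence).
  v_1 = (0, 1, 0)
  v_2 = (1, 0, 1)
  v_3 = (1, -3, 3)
Orthogonal basis:
  u_1 = (0, 1, 0)
  u_2 = (1, 0, 1)
  u_3 = (-1, 0, 1)

Apply the Gram-Schmidt recurrence
  u_1 = v_1
  u_i = v_i − Σ_{j<i} ((v_i · u_j) / (u_j · u_j)) · u_j.

Step by step this gives:
  u_1 = (0, 1, 0)
  u_2 = (1, 0, 1)
  u_3 = (-1, 0, 1)

Orthogonality check:
  u_2 · u_1 = 0 (should be 0)
  u_3 · u_1 = 0 (should be 0)
  u_3 · u_2 = 0 (should be 0)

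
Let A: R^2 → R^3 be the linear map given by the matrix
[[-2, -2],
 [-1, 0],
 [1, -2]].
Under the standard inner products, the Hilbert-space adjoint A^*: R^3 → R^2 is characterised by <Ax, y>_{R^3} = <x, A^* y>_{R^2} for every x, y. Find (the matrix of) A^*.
A^* = A^T =
[[-2, -1, 1],
 [-2, 0, -2]]

For real matrices with standard dot products, the defining identity <Ax, y> = <x, A^* y> gives (Ax)^T y = x^T (A^*) y, i.e. x^T A^T y = x^T (A^*) y. Since this holds for all x, y, we must have A^* = A^T. Therefore
A^* =
[[-2, -1, 1],
 [-2, 0, -2]].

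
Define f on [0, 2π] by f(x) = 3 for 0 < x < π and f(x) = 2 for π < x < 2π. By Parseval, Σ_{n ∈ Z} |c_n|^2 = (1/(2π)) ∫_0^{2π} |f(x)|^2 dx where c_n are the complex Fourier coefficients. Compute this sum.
Σ |c_n|^2 = 13/2

Parseval equates the L^2 energy of f (normalised by 1/(2π)) with the ℓ^2 sum of its Fourier coefficients: (1/(2π)) ∫_0^{2π} |f|^2 = Σ |c_n|^2.
Compute the left side: (1/(2π)) [∫_0^π 3^2 dx + ∫_π^{2π} 2^2 dx] = (1/(2π)) · (9π + 4π) = (9 + 4)/2 = 13/2.
So Σ_{n ∈ Z} |c_n|^2 = 13/2.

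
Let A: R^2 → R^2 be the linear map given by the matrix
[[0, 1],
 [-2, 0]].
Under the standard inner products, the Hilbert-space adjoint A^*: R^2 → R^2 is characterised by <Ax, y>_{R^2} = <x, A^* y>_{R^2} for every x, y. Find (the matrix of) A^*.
A^* = A^T =
[[0, -2],
 [1, 0]]

For real matrices with standard dot products, the defining identity <Ax, y> = <x, A^* y> gives (Ax)^T y = x^T (A^*) y, i.e. x^T A^T y = x^T (A^*) y. Since this holds for all x, y, we must have A^* = A^T. Therefore
A^* =
[[0, -2],
 [1, 0]].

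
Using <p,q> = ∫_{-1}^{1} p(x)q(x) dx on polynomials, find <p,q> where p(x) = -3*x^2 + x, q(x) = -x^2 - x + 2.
<p,q> = -52/15

Expand the product: p(x)·q(x) = 3*x^4 + 2*x^3 - 7*x^2 + 2*x.
∫_{-1}^{1} of each monomial x^k gives [2/(k+1) if k even, 0 if k odd]. Integrating term-by-term (or equivalently evaluating the antiderivative F(x) = 3*x^5/5 + x^4/2 - 7*x^3/3 + x^2 at the endpoints):
  F(1) − F(−1) = -7/30 − (97/30) = -52/15.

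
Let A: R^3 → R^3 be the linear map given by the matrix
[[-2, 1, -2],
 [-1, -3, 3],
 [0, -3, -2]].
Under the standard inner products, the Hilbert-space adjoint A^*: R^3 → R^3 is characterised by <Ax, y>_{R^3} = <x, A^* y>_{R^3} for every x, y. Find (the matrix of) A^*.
A^* = A^T =
[[-2, -1, 0],
 [1, -3, -3],
 [-2, 3, -2]]

For real matrices with standard dot products, the defining identity <Ax, y> = <x, A^* y> gives (Ax)^T y = x^T (A^*) y, i.e. x^T A^T y = x^T (A^*) y. Since this holds for all x, y, we must have A^* = A^T. Therefore
A^* =
[[-2, -1, 0],
 [1, -3, -3],
 [-2, 3, -2]].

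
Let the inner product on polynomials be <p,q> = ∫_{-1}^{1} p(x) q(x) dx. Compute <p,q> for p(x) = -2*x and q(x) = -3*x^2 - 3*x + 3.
<p,q> = 4

Expand the product: p(x)·q(x) = 6*x^3 + 6*x^2 - 6*x.
∫_{-1}^{1} of each monomial x^k gives [2/(k+1) if k even, 0 if k odd]. Integrating term-by-term (or equivalently evaluating the antiderivative F(x) = 3*x^4/2 + 2*x^3 - 3*x^2 at the endpoints):
  F(1) − F(−1) = 1/2 − (-7/2) = 4.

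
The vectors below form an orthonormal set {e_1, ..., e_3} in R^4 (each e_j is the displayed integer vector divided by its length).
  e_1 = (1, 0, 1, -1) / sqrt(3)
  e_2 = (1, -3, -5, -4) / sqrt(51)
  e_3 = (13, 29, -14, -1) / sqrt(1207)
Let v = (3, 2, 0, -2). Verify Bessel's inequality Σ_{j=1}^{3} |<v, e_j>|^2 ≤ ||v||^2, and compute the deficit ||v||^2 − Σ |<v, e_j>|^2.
Σ |<v, e_j>|^2 = 1203/71; ||v||^2 = 17; deficit = 4/71

Write each e_j = u_j / sqrt(<u_j, u_j>) where u_j is the displayed integer vector. Then <v, e_j> = <v, u_j> / sqrt(<u_j, u_j>), so |<v, e_j>|^2 = <v, u_j>^2 / <u_j, u_j>.
Coefficients: <v, e_1> = 5/sqrt(3), <v, e_2> = 5/sqrt(51), <v, e_3> = 99/sqrt(1207).
Square and sum: Σ |<v, e_j>|^2 = 1203/71.
Compute ||v||^2 = v·v = 17.
Deficit = 17 − 1203/71 = 4/71 ≥ 0, confirming Bessel's inequality. (The deficit equals ||v − Σ <v,e_j> e_j||^2, the squared distance from v to span{e_j}.)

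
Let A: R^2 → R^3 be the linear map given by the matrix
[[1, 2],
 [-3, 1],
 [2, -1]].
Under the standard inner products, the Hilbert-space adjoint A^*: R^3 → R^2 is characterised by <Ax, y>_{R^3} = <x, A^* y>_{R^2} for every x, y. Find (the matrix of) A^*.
A^* = A^T =
[[1, -3, 2],
 [2, 1, -1]]

For real matrices with standard dot products, the defining identity <Ax, y> = <x, A^* y> gives (Ax)^T y = x^T (A^*) y, i.e. x^T A^T y = x^T (A^*) y. Since this holds for all x, y, we must have A^* = A^T. Therefore
A^* =
[[1, -3, 2],
 [2, 1, -1]].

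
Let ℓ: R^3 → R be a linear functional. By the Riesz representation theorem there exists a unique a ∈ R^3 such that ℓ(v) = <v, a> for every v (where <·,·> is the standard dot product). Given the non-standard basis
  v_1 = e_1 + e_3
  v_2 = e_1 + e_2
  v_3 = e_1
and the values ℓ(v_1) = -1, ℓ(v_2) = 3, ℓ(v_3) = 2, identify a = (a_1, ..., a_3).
a = (2, 1, -3)

Write a = (a_1, ..., a_3) in the standard basis. For each basis vector v_i, ℓ(v_i) = <v_i, a> is a linear equation in the a_j's. Collect the n equations into a matrix system V a = ℓ, where row i of V is v_i (expressed in the standard basis). Since V is invertible (lower-triangular with 1s on the diagonal, up to permutation), solve by back-substitution:
  V =
[[1, 0, 1],
 [1, 1, 0],
 [1, 0, 0]]
  V a = (-1, 3, 2)
Solving gives a = (2, 1, -3).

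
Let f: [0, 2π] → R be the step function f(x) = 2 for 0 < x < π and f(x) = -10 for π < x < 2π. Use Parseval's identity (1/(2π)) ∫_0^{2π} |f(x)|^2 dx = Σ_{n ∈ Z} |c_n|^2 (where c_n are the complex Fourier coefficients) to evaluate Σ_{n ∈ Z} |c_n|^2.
Σ |c_n|^2 = 52

Parseval equates the L^2 energy of f (normalised by 1/(2π)) with the ℓ^2 sum of its Fourier coefficients: (1/(2π)) ∫_0^{2π} |f|^2 = Σ |c_n|^2.
Compute the left side: (1/(2π)) [∫_0^π 2^2 dx + ∫_π^{2π} (-10)^2 dx] = (1/(2π)) · (4π + 100π) = (4 + 100)/2 = 52.
So Σ_{n ∈ Z} |c_n|^2 = 52.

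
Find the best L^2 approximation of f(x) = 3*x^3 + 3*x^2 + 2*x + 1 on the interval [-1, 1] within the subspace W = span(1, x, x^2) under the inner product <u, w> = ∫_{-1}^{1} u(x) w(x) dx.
g(x) = 3*x^2 + 19*x/5 + 1

The best approximation g ∈ W is the orthogonal projection of f onto W. Writing g = a_0 + a_1 x + a_2 x^2, the coefficients solve the normal equations G · a = b where
  G_{ij} = <φ_i, φ_j> and b_i = <f, φ_i>, with φ_0 = 1, φ_1 = x, φ_2 = x^2.
G =
  [2, 0, 2/3]
  [0, 2/3, 0]
  [2/3, 0, 2/5],
b = (4, 38/15, 28/15).
Solving gives a_0 = 1, a_1 = 19/5, a_2 = 3, so
  g(x) = 3*x^2 + 19*x/5 + 1.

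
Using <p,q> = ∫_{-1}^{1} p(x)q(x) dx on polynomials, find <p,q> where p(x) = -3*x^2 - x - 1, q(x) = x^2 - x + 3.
<p,q> = -66/5

Expand the product: p(x)·q(x) = -3*x^4 + 2*x^3 - 9*x^2 - 2*x - 3.
∫_{-1}^{1} of each monomial x^k gives [2/(k+1) if k even, 0 if k odd]. Integrating term-by-term (or equivalently evaluating the antiderivative F(x) = -3*x^5/5 + x^4/2 - 3*x^3 - x^2 - 3*x at the endpoints):
  F(1) − F(−1) = -71/10 − (61/10) = -66/5.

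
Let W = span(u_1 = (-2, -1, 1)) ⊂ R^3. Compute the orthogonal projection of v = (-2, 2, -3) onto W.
proj_W(v) = (1/3, 1/6, -1/6)

Set up U = [u_1 | ... | u_1] ∈ R^(3×1). The projector onto W = col(U) is P = U (U^T U)^(-1) U^T.
Compute U^T U =
  [6],
and U^T v = (-1).
Solve U^T U · c = U^T v for the coefficients: c = (-1/6). The projection is proj_W(v) = U c.
Check: (v - proj_W(v)) · u_1 = 0  (should be 0).
Result: proj_W(v) = (1/3, 1/6, -1/6).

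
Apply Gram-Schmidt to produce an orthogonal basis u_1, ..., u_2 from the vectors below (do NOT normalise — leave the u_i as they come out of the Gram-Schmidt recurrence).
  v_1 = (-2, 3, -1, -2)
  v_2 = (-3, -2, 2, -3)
Orthogonal basis:
  u_1 = (-2, 3, -1, -2)
  u_2 = (-23/9, -8/3, 20/9, -23/9)

Apply the Gram-Schmidt recurrence
  u_1 = v_1
  u_i = v_i − Σ_{j<i} ((v_i · u_j) / (u_j · u_j)) · u_j.

Step by step this gives:
  u_1 = (-2, 3, -1, -2)
  u_2 = (-23/9, -8/3, 20/9, -23/9)

Orthogonality check:
  u_2 · u_1 = 0 (should be 0)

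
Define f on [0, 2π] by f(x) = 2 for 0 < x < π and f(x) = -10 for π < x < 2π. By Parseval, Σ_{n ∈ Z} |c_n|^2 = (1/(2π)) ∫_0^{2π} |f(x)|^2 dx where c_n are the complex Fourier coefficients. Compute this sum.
Σ |c_n|^2 = 52

Parseval equates the L^2 energy of f (normalised by 1/(2π)) with the ℓ^2 sum of its Fourier coefficients: (1/(2π)) ∫_0^{2π} |f|^2 = Σ |c_n|^2.
Compute the left side: (1/(2π)) [∫_0^π 2^2 dx + ∫_π^{2π} (-10)^2 dx] = (1/(2π)) · (4π + 100π) = (4 + 100)/2 = 52.
So Σ_{n ∈ Z} |c_n|^2 = 52.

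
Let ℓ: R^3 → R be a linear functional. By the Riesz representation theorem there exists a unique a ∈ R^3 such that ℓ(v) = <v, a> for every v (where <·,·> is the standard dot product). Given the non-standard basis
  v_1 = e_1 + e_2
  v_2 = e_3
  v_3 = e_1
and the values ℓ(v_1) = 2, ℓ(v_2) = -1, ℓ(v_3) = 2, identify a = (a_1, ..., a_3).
a = (2, 0, -1)

Write a = (a_1, ..., a_3) in the standard basis. For each basis vector v_i, ℓ(v_i) = <v_i, a> is a linear equation in the a_j's. Collect the n equations into a matrix system V a = ℓ, where row i of V is v_i (expressed in the standard basis). Since V is invertible (lower-triangular with 1s on the diagonal, up to permutation), solve by back-substitution:
  V =
[[1, 1, 0],
 [0, 0, 1],
 [1, 0, 0]]
  V a = (2, -1, 2)
Solving gives a = (2, 0, -1).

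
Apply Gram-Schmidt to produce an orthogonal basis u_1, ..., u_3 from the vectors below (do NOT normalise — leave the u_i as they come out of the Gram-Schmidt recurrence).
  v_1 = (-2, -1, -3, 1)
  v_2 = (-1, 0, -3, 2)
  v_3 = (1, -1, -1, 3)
Orthogonal basis:
  u_1 = (-2, -1, -3, 1)
  u_2 = (11/15, 13/15, -2/5, 17/15)
  u_3 = (28/41, -75/41, 22/41, 47/41)

Apply the Gram-Schmidt recurrence
  u_1 = v_1
  u_i = v_i − Σ_{j<i} ((v_i · u_j) / (u_j · u_j)) · u_j.

Step by step this gives:
  u_1 = (-2, -1, -3, 1)
  u_2 = (11/15, 13/15, -2/5, 17/15)
  u_3 = (28/41, -75/41, 22/41, 47/41)

Orthogonality check:
  u_2 · u_1 = 0 (should be 0)
  u_3 · u_1 = 0 (should be 0)
  u_3 · u_2 = 0 (should be 0)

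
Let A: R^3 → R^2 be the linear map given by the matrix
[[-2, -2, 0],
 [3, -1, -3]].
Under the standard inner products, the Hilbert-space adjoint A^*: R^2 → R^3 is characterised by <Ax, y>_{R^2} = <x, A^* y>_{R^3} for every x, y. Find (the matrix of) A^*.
A^* = A^T =
[[-2, 3],
 [-2, -1],
 [0, -3]]

For real matrices with standard dot products, the defining identity <Ax, y> = <x, A^* y> gives (Ax)^T y = x^T (A^*) y, i.e. x^T A^T y = x^T (A^*) y. Since this holds for all x, y, we must have A^* = A^T. Therefore
A^* =
[[-2, 3],
 [-2, -1],
 [0, -3]].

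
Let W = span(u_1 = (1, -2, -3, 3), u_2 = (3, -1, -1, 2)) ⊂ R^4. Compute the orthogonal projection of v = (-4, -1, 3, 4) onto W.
proj_W(v) = (-357/149, -46/149, -145/149, -7/149)

Set up U = [u_1 | ... | u_2] ∈ R^(4×2). The projector onto W = col(U) is P = U (U^T U)^(-1) U^T.
Compute U^T U =
  [23, 14]
  [14, 15],
and U^T v = (1, -6).
Solve U^T U · c = U^T v for the coefficients: c = (99/149, -152/149). The projection is proj_W(v) = U c.
Check: (v - proj_W(v)) · u_1 = 0  (should be 0).
Check: (v - proj_W(v)) · u_2 = 0  (should be 0).
Result: proj_W(v) = (-357/149, -46/149, -145/149, -7/149).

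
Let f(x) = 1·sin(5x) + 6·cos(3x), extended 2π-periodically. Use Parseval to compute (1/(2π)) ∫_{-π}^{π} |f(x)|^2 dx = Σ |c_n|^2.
Σ |c_n|^2 = 37/2

Expand |f|^2 and use orthogonality of {sin(nx), cos(mx)} on [-π, π]:
  ∫_{-π}^{π} sin(nx)^2 dx = π, ∫ cos(mx)^2 dx = π, and cross terms integrate to 0.
So ∫_{-π}^{π} f(x)^2 dx = 1^2 · π + 6^2 · π = (1 + 36)π.
Divide by 2π: (1 + 36)/2 = 37/2.
By Parseval, this equals Σ |c_n|^2.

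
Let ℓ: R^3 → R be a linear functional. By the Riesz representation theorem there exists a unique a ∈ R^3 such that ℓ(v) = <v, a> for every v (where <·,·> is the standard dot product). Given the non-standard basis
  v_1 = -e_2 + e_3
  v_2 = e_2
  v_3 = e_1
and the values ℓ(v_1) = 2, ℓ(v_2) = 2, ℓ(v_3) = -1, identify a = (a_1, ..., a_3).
a = (-1, 2, 4)

Write a = (a_1, ..., a_3) in the standard basis. For each basis vector v_i, ℓ(v_i) = <v_i, a> is a linear equation in the a_j's. Collect the n equations into a matrix system V a = ℓ, where row i of V is v_i (expressed in the standard basis). Since V is invertible (lower-triangular with 1s on the diagonal, up to permutation), solve by back-substitution:
  V =
[[0, -1, 1],
 [0, 1, 0],
 [1, 0, 0]]
  V a = (2, 2, -1)
Solving gives a = (-1, 2, 4).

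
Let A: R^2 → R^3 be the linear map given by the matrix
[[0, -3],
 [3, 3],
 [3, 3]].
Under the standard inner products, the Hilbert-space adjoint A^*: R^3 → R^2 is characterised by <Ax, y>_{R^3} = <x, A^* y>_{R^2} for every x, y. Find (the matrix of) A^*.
A^* = A^T =
[[0, 3, 3],
 [-3, 3, 3]]

For real matrices with standard dot products, the defining identity <Ax, y> = <x, A^* y> gives (Ax)^T y = x^T (A^*) y, i.e. x^T A^T y = x^T (A^*) y. Since this holds for all x, y, we must have A^* = A^T. Therefore
A^* =
[[0, 3, 3],
 [-3, 3, 3]].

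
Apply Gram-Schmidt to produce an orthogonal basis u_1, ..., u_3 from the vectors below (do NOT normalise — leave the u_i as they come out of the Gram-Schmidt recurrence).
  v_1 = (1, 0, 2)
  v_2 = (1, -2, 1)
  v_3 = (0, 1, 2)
Orthogonal basis:
  u_1 = (1, 0, 2)
  u_2 = (2/5, -2, -1/5)
  u_3 = (-4/7, -1/7, 2/7)

Apply the Gram-Schmidt recurrence
  u_1 = v_1
  u_i = v_i − Σ_{j<i} ((v_i · u_j) / (u_j · u_j)) · u_j.

Step by step this gives:
  u_1 = (1, 0, 2)
  u_2 = (2/5, -2, -1/5)
  u_3 = (-4/7, -1/7, 2/7)

Orthogonality check:
  u_2 · u_1 = 0 (should be 0)
  u_3 · u_1 = 0 (should be 0)
  u_3 · u_2 = 0 (should be 0)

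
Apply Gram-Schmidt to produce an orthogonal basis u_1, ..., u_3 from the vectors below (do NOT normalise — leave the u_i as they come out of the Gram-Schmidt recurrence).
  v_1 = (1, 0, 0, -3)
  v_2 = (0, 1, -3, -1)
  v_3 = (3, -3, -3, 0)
Orthogonal basis:
  u_1 = (1, 0, 0, -3)
  u_2 = (-3/10, 1, -3, -1/10)
  u_3 = (288/101, -354/101, -150/101, 96/101)

Apply the Gram-Schmidt recurrence
  u_1 = v_1
  u_i = v_i − Σ_{j<i} ((v_i · u_j) / (u_j · u_j)) · u_j.

Step by step this gives:
  u_1 = (1, 0, 0, -3)
  u_2 = (-3/10, 1, -3, -1/10)
  u_3 = (288/101, -354/101, -150/101, 96/101)

Orthogonality check:
  u_2 · u_1 = 0 (should be 0)
  u_3 · u_1 = 0 (should be 0)
  u_3 · u_2 = 0 (should be 0)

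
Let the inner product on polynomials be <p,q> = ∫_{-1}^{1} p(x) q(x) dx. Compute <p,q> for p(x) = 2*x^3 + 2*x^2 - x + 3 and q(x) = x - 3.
<p,q> = -328/15

Expand the product: p(x)·q(x) = 2*x^4 - 4*x^3 - 7*x^2 + 6*x - 9.
∫_{-1}^{1} of each monomial x^k gives [2/(k+1) if k even, 0 if k odd]. Integrating term-by-term (or equivalently evaluating the antiderivative F(x) = 2*x^5/5 - x^4 - 7*x^3/3 + 3*x^2 - 9*x at the endpoints):
  F(1) − F(−1) = -134/15 − (194/15) = -328/15.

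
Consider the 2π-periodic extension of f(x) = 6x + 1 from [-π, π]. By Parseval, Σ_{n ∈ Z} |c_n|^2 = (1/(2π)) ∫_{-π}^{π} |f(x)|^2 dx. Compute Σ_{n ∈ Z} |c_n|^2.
Σ |c_n|^2 = 12π^2 + 1

Expand and integrate term by term over [-π, π]:
  ∫ (6x)^2 dx = 36·(2π^3/3); ∫ 2·6·(1)·x dx = 0 (odd integrand); ∫ 1^2 dx = 1·2π.
So (1/(2π)) ∫_{-π}^{π} (6x + 1)^2 dx = 36π^2/3 + 1 = 12π^2 + 1.
Parseval ⇒ Σ |c_n|^2 = 12π^2 + 1.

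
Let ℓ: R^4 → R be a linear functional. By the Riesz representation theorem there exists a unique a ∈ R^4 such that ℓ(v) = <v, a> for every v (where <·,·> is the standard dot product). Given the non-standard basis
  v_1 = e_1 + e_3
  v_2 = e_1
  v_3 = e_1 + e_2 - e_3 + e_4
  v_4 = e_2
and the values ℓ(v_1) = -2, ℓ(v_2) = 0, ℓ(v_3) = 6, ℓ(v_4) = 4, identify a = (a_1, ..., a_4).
a = (0, 4, -2, 0)

Write a = (a_1, ..., a_4) in the standard basis. For each basis vector v_i, ℓ(v_i) = <v_i, a> is a linear equation in the a_j's. Collect the n equations into a matrix system V a = ℓ, where row i of V is v_i (expressed in the standard basis). Since V is invertible (lower-triangular with 1s on the diagonal, up to permutation), solve by back-substitution:
  V =
[[1, 0, 1, 0],
 [1, 0, 0, 0],
 [1, 1, -1, 1],
 [0, 1, 0, 0]]
  V a = (-2, 0, 6, 4)
Solving gives a = (0, 4, -2, 0).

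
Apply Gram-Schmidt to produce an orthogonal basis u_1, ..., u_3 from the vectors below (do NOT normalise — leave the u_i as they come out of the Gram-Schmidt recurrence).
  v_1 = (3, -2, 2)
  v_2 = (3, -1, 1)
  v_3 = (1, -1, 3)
Orthogonal basis:
  u_1 = (3, -2, 2)
  u_2 = (12/17, 9/17, -9/17)
  u_3 = (0, 1, 1)

Apply the Gram-Schmidt recurrence
  u_1 = v_1
  u_i = v_i − Σ_{j<i} ((v_i · u_j) / (u_j · u_j)) · u_j.

Step by step this gives:
  u_1 = (3, -2, 2)
  u_2 = (12/17, 9/17, -9/17)
  u_3 = (0, 1, 1)

Orthogonality check:
  u_2 · u_1 = 0 (should be 0)
  u_3 · u_1 = 0 (should be 0)
  u_3 · u_2 = 0 (should be 0)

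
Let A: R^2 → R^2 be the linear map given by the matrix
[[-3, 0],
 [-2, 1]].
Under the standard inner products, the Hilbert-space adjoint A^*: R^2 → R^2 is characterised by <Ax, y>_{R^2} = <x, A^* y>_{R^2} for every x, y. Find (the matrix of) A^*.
A^* = A^T =
[[-3, -2],
 [0, 1]]

For real matrices with standard dot products, the defining identity <Ax, y> = <x, A^* y> gives (Ax)^T y = x^T (A^*) y, i.e. x^T A^T y = x^T (A^*) y. Since this holds for all x, y, we must have A^* = A^T. Therefore
A^* =
[[-3, -2],
 [0, 1]].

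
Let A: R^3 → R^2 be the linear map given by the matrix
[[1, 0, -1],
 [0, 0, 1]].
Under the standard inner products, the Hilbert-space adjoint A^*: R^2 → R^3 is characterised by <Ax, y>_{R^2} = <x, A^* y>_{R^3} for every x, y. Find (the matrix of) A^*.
A^* = A^T =
[[1, 0],
 [0, 0],
 [-1, 1]]

For real matrices with standard dot products, the defining identity <Ax, y> = <x, A^* y> gives (Ax)^T y = x^T (A^*) y, i.e. x^T A^T y = x^T (A^*) y. Since this holds for all x, y, we must have A^* = A^T. Therefore
A^* =
[[1, 0],
 [0, 0],
 [-1, 1]].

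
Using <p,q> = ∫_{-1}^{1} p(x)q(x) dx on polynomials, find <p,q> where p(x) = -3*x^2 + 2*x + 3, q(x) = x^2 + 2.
<p,q> = 44/5

Expand the product: p(x)·q(x) = -3*x^4 + 2*x^3 - 3*x^2 + 4*x + 6.
∫_{-1}^{1} of each monomial x^k gives [2/(k+1) if k even, 0 if k odd]. Integrating term-by-term (or equivalently evaluating the antiderivative F(x) = -3*x^5/5 + x^4/2 - x^3 + 2*x^2 + 6*x at the endpoints):
  F(1) − F(−1) = 69/10 − (-19/10) = 44/5.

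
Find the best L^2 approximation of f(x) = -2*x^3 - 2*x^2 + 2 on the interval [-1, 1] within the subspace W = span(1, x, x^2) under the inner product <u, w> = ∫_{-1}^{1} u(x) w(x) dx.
g(x) = -2*x^2 - 6*x/5 + 2

The best approximation g ∈ W is the orthogonal projection of f onto W. Writing g = a_0 + a_1 x + a_2 x^2, the coefficients solve the normal equations G · a = b where
  G_{ij} = <φ_i, φ_j> and b_i = <f, φ_i>, with φ_0 = 1, φ_1 = x, φ_2 = x^2.
G =
  [2, 0, 2/3]
  [0, 2/3, 0]
  [2/3, 0, 2/5],
b = (8/3, -4/5, 8/15).
Solving gives a_0 = 2, a_1 = -6/5, a_2 = -2, so
  g(x) = -2*x^2 - 6*x/5 + 2.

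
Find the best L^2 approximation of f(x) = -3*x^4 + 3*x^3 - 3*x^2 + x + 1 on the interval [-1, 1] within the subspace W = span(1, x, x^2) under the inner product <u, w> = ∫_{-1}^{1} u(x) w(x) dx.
g(x) = -39*x^2/7 + 14*x/5 + 44/35

The best approximation g ∈ W is the orthogonal projection of f onto W. Writing g = a_0 + a_1 x + a_2 x^2, the coefficients solve the normal equations G · a = b where
  G_{ij} = <φ_i, φ_j> and b_i = <f, φ_i>, with φ_0 = 1, φ_1 = x, φ_2 = x^2.
G =
  [2, 0, 2/3]
  [0, 2/3, 0]
  [2/3, 0, 2/5],
b = (-6/5, 28/15, -146/105).
Solving gives a_0 = 44/35, a_1 = 14/5, a_2 = -39/7, so
  g(x) = -39*x^2/7 + 14*x/5 + 44/35.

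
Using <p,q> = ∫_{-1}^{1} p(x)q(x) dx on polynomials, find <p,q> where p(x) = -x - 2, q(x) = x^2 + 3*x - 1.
<p,q> = 2/3

Expand the product: p(x)·q(x) = -x^3 - 5*x^2 - 5*x + 2.
∫_{-1}^{1} of each monomial x^k gives [2/(k+1) if k even, 0 if k odd]. Integrating term-by-term (or equivalently evaluating the antiderivative F(x) = -x^4/4 - 5*x^3/3 - 5*x^2/2 + 2*x at the endpoints):
  F(1) − F(−1) = -29/12 − (-37/12) = 2/3.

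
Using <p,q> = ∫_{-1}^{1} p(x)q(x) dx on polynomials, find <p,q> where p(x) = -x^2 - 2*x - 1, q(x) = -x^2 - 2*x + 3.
<p,q> = -64/15

Expand the product: p(x)·q(x) = x^4 + 4*x^3 + 2*x^2 - 4*x - 3.
∫_{-1}^{1} of each monomial x^k gives [2/(k+1) if k even, 0 if k odd]. Integrating term-by-term (or equivalently evaluating the antiderivative F(x) = x^5/5 + x^4 + 2*x^3/3 - 2*x^2 - 3*x at the endpoints):
  F(1) − F(−1) = -47/15 − (17/15) = -64/15.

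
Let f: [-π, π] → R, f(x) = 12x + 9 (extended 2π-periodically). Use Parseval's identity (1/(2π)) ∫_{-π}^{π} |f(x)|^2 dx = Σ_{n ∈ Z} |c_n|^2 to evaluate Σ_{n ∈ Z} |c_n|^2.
Σ |c_n|^2 = 48π^2 + 81

Expand and integrate term by term over [-π, π]:
  ∫ (12x)^2 dx = 144·(2π^3/3); ∫ 2·12·(9)·x dx = 0 (odd integrand); ∫ 9^2 dx = 81·2π.
So (1/(2π)) ∫_{-π}^{π} (12x + 9)^2 dx = 144π^2/3 + 81 = 48π^2 + 81.
Parseval ⇒ Σ |c_n|^2 = 48π^2 + 81.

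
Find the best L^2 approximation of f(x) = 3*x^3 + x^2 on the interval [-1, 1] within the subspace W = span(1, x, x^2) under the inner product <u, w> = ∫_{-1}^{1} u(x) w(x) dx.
g(x) = x^2 + 9*x/5

The best approximation g ∈ W is the orthogonal projection of f onto W. Writing g = a_0 + a_1 x + a_2 x^2, the coefficients solve the normal equations G · a = b where
  G_{ij} = <φ_i, φ_j> and b_i = <f, φ_i>, with φ_0 = 1, φ_1 = x, φ_2 = x^2.
G =
  [2, 0, 2/3]
  [0, 2/3, 0]
  [2/3, 0, 2/5],
b = (2/3, 6/5, 2/5).
Solving gives a_0 = 0, a_1 = 9/5, a_2 = 1, so
  g(x) = x^2 + 9*x/5.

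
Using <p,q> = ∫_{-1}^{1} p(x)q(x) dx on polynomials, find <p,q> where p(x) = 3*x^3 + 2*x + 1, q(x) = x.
<p,q> = 38/15

Expand the product: p(x)·q(x) = 3*x^4 + 2*x^2 + x.
∫_{-1}^{1} of each monomial x^k gives [2/(k+1) if k even, 0 if k odd]. Integrating term-by-term (or equivalently evaluating the antiderivative F(x) = 3*x^5/5 + 2*x^3/3 + x^2/2 at the endpoints):
  F(1) − F(−1) = 53/30 − (-23/30) = 38/15.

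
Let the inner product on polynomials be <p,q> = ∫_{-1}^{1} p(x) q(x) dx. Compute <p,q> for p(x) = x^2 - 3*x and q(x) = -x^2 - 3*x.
<p,q> = 28/5

Expand the product: p(x)·q(x) = -x^4 + 9*x^2.
∫_{-1}^{1} of each monomial x^k gives [2/(k+1) if k even, 0 if k odd]. Integrating term-by-term (or equivalently evaluating the antiderivative F(x) = -x^5/5 + 3*x^3 at the endpoints):
  F(1) − F(−1) = 14/5 − (-14/5) = 28/5.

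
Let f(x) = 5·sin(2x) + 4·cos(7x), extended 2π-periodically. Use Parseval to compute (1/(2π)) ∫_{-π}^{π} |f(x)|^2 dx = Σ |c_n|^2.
Σ |c_n|^2 = 41/2

Expand |f|^2 and use orthogonality of {sin(nx), cos(mx)} on [-π, π]:
  ∫_{-π}^{π} sin(nx)^2 dx = π, ∫ cos(mx)^2 dx = π, and cross terms integrate to 0.
So ∫_{-π}^{π} f(x)^2 dx = 5^2 · π + 4^2 · π = (25 + 16)π.
Divide by 2π: (25 + 16)/2 = 41/2.
By Parseval, this equals Σ |c_n|^2.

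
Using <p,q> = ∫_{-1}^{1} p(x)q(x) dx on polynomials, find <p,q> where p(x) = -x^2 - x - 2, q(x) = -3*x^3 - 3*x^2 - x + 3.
<p,q> = -104/15

Expand the product: p(x)·q(x) = 3*x^5 + 6*x^4 + 10*x^3 + 4*x^2 - x - 6.
∫_{-1}^{1} of each monomial x^k gives [2/(k+1) if k even, 0 if k odd]. Integrating term-by-term (or equivalently evaluating the antiderivative F(x) = x^6/2 + 6*x^5/5 + 5*x^4/2 + 4*x^3/3 - x^2/2 - 6*x at the endpoints):
  F(1) − F(−1) = -29/30 − (179/30) = -104/15.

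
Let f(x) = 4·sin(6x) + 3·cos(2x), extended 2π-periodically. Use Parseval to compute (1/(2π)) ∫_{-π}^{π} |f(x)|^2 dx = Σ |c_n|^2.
Σ |c_n|^2 = 25/2

Expand |f|^2 and use orthogonality of {sin(nx), cos(mx)} on [-π, π]:
  ∫_{-π}^{π} sin(nx)^2 dx = π, ∫ cos(mx)^2 dx = π, and cross terms integrate to 0.
So ∫_{-π}^{π} f(x)^2 dx = 4^2 · π + 3^2 · π = (16 + 9)π.
Divide by 2π: (16 + 9)/2 = 25/2.
By Parseval, this equals Σ |c_n|^2.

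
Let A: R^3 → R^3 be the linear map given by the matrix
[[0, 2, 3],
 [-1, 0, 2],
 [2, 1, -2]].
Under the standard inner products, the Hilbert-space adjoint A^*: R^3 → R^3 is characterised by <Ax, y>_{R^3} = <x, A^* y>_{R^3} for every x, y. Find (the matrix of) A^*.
A^* = A^T =
[[0, -1, 2],
 [2, 0, 1],
 [3, 2, -2]]

For real matrices with standard dot products, the defining identity <Ax, y> = <x, A^* y> gives (Ax)^T y = x^T (A^*) y, i.e. x^T A^T y = x^T (A^*) y. Since this holds for all x, y, we must have A^* = A^T. Therefore
A^* =
[[0, -1, 2],
 [2, 0, 1],
 [3, 2, -2]].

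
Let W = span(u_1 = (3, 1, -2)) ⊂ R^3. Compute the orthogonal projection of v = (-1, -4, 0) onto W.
proj_W(v) = (-3/2, -1/2, 1)

Set up U = [u_1 | ... | u_1] ∈ R^(3×1). The projector onto W = col(U) is P = U (U^T U)^(-1) U^T.
Compute U^T U =
  [14],
and U^T v = (-7).
Solve U^T U · c = U^T v for the coefficients: c = (-1/2). The projection is proj_W(v) = U c.
Check: (v - proj_W(v)) · u_1 = 0  (should be 0).
Result: proj_W(v) = (-3/2, -1/2, 1).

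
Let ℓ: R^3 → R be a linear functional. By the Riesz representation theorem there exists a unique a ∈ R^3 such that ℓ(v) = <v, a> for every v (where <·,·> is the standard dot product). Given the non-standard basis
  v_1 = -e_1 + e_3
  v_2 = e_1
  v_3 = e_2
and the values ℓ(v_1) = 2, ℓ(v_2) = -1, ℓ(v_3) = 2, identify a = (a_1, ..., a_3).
a = (-1, 2, 1)

Write a = (a_1, ..., a_3) in the standard basis. For each basis vector v_i, ℓ(v_i) = <v_i, a> is a linear equation in the a_j's. Collect the n equations into a matrix system V a = ℓ, where row i of V is v_i (expressed in the standard basis). Since V is invertible (lower-triangular with 1s on the diagonal, up to permutation), solve by back-substitution:
  V =
[[-1, 0, 1],
 [1, 0, 0],
 [0, 1, 0]]
  V a = (2, -1, 2)
Solving gives a = (-1, 2, 1).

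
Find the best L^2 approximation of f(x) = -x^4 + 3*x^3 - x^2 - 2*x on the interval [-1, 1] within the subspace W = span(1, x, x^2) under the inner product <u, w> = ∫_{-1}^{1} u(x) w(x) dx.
g(x) = -13*x^2/7 - x/5 + 3/35

The best approximation g ∈ W is the orthogonal projection of f onto W. Writing g = a_0 + a_1 x + a_2 x^2, the coefficients solve the normal equations G · a = b where
  G_{ij} = <φ_i, φ_j> and b_i = <f, φ_i>, with φ_0 = 1, φ_1 = x, φ_2 = x^2.
G =
  [2, 0, 2/3]
  [0, 2/3, 0]
  [2/3, 0, 2/5],
b = (-16/15, -2/15, -24/35).
Solving gives a_0 = 3/35, a_1 = -1/5, a_2 = -13/7, so
  g(x) = -13*x^2/7 - x/5 + 3/35.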